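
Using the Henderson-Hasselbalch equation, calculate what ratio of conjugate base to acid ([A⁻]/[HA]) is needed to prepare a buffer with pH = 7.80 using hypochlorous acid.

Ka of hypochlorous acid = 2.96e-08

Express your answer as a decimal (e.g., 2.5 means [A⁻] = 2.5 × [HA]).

pKa = -log(2.96e-08) = 7.5287. pH = pKa + log([A⁻]/[HA]), so log([A⁻]/[HA]) = pH − pKa = 7.80 − 7.5287 = 0.2713. [A⁻]/[HA] = 10^(0.2713) = 1.87

[A⁻]/[HA] = 1.87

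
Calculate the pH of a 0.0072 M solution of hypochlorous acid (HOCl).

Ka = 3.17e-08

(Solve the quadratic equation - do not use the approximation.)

x² + Ka×x - Ka×C = 0. Using quadratic formula: [H⁺] = 1.5092e-05

pH = 4.82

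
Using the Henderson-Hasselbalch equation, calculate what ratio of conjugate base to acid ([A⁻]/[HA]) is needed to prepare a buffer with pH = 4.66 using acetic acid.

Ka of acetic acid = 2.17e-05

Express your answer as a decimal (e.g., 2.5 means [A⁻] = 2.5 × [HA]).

pKa = -log(2.17e-05) = 4.6635. pH = pKa + log([A⁻]/[HA]), so log([A⁻]/[HA]) = pH − pKa = 4.66 − 4.6635 = -0.0035. [A⁻]/[HA] = 10^(-0.0035) = 0.992

[A⁻]/[HA] = 0.992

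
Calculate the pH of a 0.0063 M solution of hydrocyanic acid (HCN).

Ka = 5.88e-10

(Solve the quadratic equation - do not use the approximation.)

x² + Ka×x - Ka×C = 0. Using quadratic formula: [H⁺] = 1.9244e-06

pH = 5.72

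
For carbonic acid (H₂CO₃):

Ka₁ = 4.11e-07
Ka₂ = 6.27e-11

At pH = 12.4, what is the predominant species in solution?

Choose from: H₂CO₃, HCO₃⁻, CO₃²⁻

pKa₁ = 6.39, pKa₂ = 10.20. For a polyprotic acid the predominant species crosses at each pKa: below pKa_n the protonated form dominates, above it the deprotonated form does. At pH = 12.4, the predominant species is CO₃²⁻.

CO₃²⁻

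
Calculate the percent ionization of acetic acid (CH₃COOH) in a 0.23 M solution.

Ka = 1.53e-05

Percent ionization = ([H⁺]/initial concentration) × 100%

Using Ka equilibrium: x² + Ka×x - Ka×C = 0. Solving: [H⁺] = 1.8683e-03. Percent = (1.8683e-03/0.23) × 100

Percent ionization = 0.812%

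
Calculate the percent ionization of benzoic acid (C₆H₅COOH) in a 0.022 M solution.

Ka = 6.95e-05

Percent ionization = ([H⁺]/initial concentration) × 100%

Using Ka equilibrium: x² + Ka×x - Ka×C = 0. Solving: [H⁺] = 1.2023e-03. Percent = (1.2023e-03/0.022) × 100

Percent ionization = 5.46%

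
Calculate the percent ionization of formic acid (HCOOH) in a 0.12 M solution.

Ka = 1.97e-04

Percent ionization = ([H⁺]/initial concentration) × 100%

Using Ka equilibrium: x² + Ka×x - Ka×C = 0. Solving: [H⁺] = 4.7646e-03. Percent = (4.7646e-03/0.12) × 100

Percent ionization = 3.97%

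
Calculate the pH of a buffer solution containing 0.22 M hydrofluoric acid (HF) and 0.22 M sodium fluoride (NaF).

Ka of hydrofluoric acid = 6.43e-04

pKa = -log(6.43e-04) = 3.19. pH = pKa + log([A⁻]/[HA]) = 3.19 + log(0.22/0.22)

pH = 3.19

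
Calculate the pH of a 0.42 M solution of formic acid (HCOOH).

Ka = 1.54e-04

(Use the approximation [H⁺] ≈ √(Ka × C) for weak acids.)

[H⁺] = √(Ka × C) = √(1.54e-04 × 0.42) = 8.0424e-03. pH = -log(8.0424e-03)

pH = 2.09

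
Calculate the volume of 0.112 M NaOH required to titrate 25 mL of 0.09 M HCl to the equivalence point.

At equivalence: moles acid = moles base. moles HCl = 0.09 × 25/1000 = 0.00225 mol. V_base = moles / 0.112 × 1000 = 20.1 mL.

V_{base} = 20.1 mL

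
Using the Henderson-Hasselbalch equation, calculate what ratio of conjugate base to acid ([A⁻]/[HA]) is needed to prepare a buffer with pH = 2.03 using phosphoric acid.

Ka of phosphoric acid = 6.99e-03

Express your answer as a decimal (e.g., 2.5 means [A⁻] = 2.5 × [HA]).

pKa = -log(6.99e-03) = 2.1555. pH = pKa + log([A⁻]/[HA]), so log([A⁻]/[HA]) = pH − pKa = 2.03 − 2.1555 = -0.1255. [A⁻]/[HA] = 10^(-0.1255) = 0.749

[A⁻]/[HA] = 0.749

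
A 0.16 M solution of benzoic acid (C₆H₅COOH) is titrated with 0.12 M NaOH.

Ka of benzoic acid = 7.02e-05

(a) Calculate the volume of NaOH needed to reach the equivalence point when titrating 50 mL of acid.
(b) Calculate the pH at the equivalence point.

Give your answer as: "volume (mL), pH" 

moles acid = 0.16 × 50/1000 = 0.008 mol; V_base = moles/0.12 × 1000 = 66.7 mL. At equivalence only the conjugate base is present: [A⁻] = 0.008/0.117 = 6.8571e-02 M. Kb = Kw/Ka = 1.42e-10; [OH⁻] = √(Kb × [A⁻]) = 3.1254e-06; pOH = 5.51; pH = 14 - pOH = 8.49.

V = 66.7 mL, pH = 8.49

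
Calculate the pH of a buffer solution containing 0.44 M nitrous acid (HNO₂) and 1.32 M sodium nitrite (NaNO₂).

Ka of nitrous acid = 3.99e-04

pKa = -log(3.99e-04) = 3.40. pH = pKa + log([A⁻]/[HA]) = 3.40 + log(1.32/0.44)

pH = 3.88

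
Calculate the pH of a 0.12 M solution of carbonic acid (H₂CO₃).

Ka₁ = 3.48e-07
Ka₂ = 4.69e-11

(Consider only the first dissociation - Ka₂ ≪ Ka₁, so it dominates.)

First dissociation dominates. From Ka₁ = [H⁺][HA⁻]/[H₂A], x² + Ka₁·x − Ka₁·C = 0 with C = 0.12 M and Ka₁ = 3.48e-07. Solving: [H⁺] = (−Ka₁ + √(Ka₁² + 4·Ka₁·C)) / 2 = 2.0418e-04 M. pH = -log(2.0418e-04) = 3.69.

pH = 3.69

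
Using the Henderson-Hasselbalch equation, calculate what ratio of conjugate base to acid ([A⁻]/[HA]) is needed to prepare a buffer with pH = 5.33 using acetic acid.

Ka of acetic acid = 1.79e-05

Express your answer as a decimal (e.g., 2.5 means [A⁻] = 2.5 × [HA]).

pKa = -log(1.79e-05) = 4.7471. pH = pKa + log([A⁻]/[HA]), so log([A⁻]/[HA]) = pH − pKa = 5.33 − 4.7471 = 0.5829. [A⁻]/[HA] = 10^(0.5829) = 3.83

[A⁻]/[HA] = 3.83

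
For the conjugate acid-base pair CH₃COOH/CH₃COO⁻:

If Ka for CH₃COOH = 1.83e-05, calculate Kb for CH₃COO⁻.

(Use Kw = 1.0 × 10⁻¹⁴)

For a conjugate pair Ka × Kb = Kw, so Kb = Kw/Ka = 1.0 × 10⁻¹⁴ / 1.83e-05 = 5.46e-10.

K_b = 5.46e-10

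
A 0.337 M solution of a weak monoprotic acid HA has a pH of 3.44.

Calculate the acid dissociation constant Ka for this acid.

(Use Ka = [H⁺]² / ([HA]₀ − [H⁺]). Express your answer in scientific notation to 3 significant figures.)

[H⁺] = 10^(−pH) = 10^(−3.44) = 3.631e-04 M. For HA ⇌ H⁺ + A⁻, Ka = [H⁺][A⁻]/[HA] = [H⁺]² / ([HA]₀ − [H⁺]) = (3.631e-04)² / (0.337 − 3.631e-04) = 3.92e-07.

K_a = 3.92e-07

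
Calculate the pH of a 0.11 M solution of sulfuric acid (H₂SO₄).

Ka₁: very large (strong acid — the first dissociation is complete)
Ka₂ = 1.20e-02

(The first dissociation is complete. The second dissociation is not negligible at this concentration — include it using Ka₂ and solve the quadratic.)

First dissociation is complete: [H⁺]₀ = [HSO₄⁻]₀ = C = 0.11 M. Second dissociation HSO₄⁻ ⇌ H⁺ + SO₄²⁻: let x = [SO₄²⁻]. Ka₂ = (C + x)·x / (C − x) = 1.20e-02 → x² + (C + Ka₂)·x − Ka₂·C = 0 → x² + 0.12200·x − 1.320e-03 = 0. x = (−0.12200 + √(0.12200² + 4 × 1.320e-03)) / 2 = 1.0000e-02 M. [H⁺] = C + x = 0.11 + 1.0000e-02 = 1.2000e-01 M. pH = -log(1.2000e-01) = 0.92.

pH = 0.92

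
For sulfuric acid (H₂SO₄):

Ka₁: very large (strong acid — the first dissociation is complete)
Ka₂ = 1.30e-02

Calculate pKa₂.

pKa₂ = -log(Ka₂) = -log(1.30e-02) = 1.89.

pK_{a2} = 1.89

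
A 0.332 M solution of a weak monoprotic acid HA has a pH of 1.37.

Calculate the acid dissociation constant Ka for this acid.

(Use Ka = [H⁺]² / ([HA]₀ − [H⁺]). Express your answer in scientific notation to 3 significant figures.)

[H⁺] = 10^(−pH) = 10^(−1.37) = 4.266e-02 M. For HA ⇌ H⁺ + A⁻, Ka = [H⁺][A⁻]/[HA] = [H⁺]² / ([HA]₀ − [H⁺]) = (4.266e-02)² / (0.332 − 4.266e-02) = 6.29e-03.

K_a = 6.29e-03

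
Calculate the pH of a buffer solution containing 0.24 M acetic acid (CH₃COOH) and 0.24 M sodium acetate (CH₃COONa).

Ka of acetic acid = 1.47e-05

pKa = -log(1.47e-05) = 4.83. pH = pKa + log([A⁻]/[HA]) = 4.83 + log(0.24/0.24)

pH = 4.83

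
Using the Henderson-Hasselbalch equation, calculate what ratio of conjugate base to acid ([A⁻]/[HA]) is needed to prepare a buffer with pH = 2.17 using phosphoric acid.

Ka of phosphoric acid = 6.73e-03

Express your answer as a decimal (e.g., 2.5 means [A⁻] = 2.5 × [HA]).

pKa = -log(6.73e-03) = 2.1720. pH = pKa + log([A⁻]/[HA]), so log([A⁻]/[HA]) = pH − pKa = 2.17 − 2.1720 = -0.0020. [A⁻]/[HA] = 10^(-0.0020) = 0.995

[A⁻]/[HA] = 0.995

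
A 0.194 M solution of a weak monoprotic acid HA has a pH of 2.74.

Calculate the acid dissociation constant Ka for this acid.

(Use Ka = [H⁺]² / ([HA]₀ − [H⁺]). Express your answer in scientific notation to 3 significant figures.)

[H⁺] = 10^(−pH) = 10^(−2.74) = 1.820e-03 M. For HA ⇌ H⁺ + A⁻, Ka = [H⁺][A⁻]/[HA] = [H⁺]² / ([HA]₀ − [H⁺]) = (1.820e-03)² / (0.194 − 1.820e-03) = 1.72e-05.

K_a = 1.72e-05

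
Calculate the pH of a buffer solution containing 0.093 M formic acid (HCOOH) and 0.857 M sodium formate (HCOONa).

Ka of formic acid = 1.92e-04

pKa = -log(1.92e-04) = 3.72. pH = pKa + log([A⁻]/[HA]) = 3.72 + log(0.857/0.093)

pH = 4.68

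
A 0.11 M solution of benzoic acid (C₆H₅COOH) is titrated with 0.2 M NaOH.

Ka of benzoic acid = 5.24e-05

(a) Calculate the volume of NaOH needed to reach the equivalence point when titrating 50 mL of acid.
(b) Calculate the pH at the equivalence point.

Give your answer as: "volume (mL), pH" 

moles acid = 0.11 × 50/1000 = 0.0055 mol; V_base = moles/0.2 × 1000 = 27.5 mL. At equivalence only the conjugate base is present: [A⁻] = 0.0055/0.077 = 7.0968e-02 M. Kb = Kw/Ka = 1.91e-10; [OH⁻] = √(Kb × [A⁻]) = 3.6801e-06; pOH = 5.43; pH = 14 - pOH = 8.57.

V = 27.5 mL, pH = 8.57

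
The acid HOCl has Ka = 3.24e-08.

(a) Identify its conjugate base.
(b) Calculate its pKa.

(a) The conjugate base is formed by removing one H⁺ from HOCl, giving OCl⁻. (b) pKa = -log(Ka) = -log(3.24e-08) = 7.49.

Conjugate base: OCl⁻; pK_a = 7.49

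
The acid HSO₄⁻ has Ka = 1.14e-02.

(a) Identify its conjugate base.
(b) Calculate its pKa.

(a) The conjugate base is formed by removing one H⁺ from HSO₄⁻, giving SO₄²⁻. (b) pKa = -log(Ka) = -log(1.14e-02) = 1.94.

Conjugate base: SO₄²⁻; pK_a = 1.94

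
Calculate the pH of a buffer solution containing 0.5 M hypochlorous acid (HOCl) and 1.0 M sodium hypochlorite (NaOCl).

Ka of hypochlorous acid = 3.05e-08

pKa = -log(3.05e-08) = 7.52. pH = pKa + log([A⁻]/[HA]) = 7.52 + log(1.0/0.5)

pH = 7.82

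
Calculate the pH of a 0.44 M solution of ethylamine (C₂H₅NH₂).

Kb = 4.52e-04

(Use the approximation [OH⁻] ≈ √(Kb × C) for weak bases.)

[OH⁻] = √(Kb × C) = √(4.52e-04 × 0.44) = 1.4102e-02. pOH = 1.85, pH = 14 - pOH

pH = 12.15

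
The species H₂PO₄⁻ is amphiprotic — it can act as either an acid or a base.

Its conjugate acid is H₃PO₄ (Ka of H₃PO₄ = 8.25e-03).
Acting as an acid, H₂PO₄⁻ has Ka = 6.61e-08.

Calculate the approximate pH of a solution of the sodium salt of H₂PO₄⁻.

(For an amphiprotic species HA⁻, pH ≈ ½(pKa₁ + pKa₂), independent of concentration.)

pKa₁ = -log(8.25e-03) = 2.08; pKa₂ = -log(6.61e-08) = 7.18. For an amphiprotic species, pH ≈ ½(pKa₁ + pKa₂) = ½(2.08 + 7.18) = 4.63.

pH = 4.63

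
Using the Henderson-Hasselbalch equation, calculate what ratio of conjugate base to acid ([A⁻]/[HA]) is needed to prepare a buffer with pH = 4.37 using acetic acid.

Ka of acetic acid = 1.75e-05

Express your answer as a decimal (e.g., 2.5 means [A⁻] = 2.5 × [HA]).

pKa = -log(1.75e-05) = 4.7570. pH = pKa + log([A⁻]/[HA]), so log([A⁻]/[HA]) = pH − pKa = 4.37 − 4.7570 = -0.3870. [A⁻]/[HA] = 10^(-0.3870) = 0.410

[A⁻]/[HA] = 0.410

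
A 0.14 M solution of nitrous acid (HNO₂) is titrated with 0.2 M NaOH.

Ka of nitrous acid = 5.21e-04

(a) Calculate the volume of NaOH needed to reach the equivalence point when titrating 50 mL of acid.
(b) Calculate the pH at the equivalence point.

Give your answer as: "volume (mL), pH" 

moles acid = 0.14 × 50/1000 = 0.007 mol; V_base = moles/0.2 × 1000 = 35.0 mL. At equivalence only the conjugate base is present: [A⁻] = 0.007/0.085 = 8.2353e-02 M. Kb = Kw/Ka = 1.92e-11; [OH⁻] = √(Kb × [A⁻]) = 1.2572e-06; pOH = 5.90; pH = 14 - pOH = 8.10.

V = 35.0 mL, pH = 8.10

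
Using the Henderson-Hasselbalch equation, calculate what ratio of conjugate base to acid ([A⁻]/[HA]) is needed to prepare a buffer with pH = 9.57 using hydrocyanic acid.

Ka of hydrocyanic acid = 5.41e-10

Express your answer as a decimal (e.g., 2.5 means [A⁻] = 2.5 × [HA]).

pKa = -log(5.41e-10) = 9.2668. pH = pKa + log([A⁻]/[HA]), so log([A⁻]/[HA]) = pH − pKa = 9.57 − 9.2668 = 0.3032. [A⁻]/[HA] = 10^(0.3032) = 2.01

[A⁻]/[HA] = 2.01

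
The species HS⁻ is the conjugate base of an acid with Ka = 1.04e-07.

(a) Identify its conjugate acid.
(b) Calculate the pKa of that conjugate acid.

(a) The conjugate acid is formed by adding one H⁺ to HS⁻, giving H₂S. (b) pKa = -log(Ka) = -log(1.04e-07) = 6.98.

Conjugate acid: H₂S; pK_a = 6.98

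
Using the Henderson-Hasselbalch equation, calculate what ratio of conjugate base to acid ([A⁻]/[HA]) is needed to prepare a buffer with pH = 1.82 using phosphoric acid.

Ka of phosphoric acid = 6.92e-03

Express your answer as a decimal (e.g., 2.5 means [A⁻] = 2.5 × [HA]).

pKa = -log(6.92e-03) = 2.1599. pH = pKa + log([A⁻]/[HA]), so log([A⁻]/[HA]) = pH − pKa = 1.82 − 2.1599 = -0.3399. [A⁻]/[HA] = 10^(-0.3399) = 0.457

[A⁻]/[HA] = 0.457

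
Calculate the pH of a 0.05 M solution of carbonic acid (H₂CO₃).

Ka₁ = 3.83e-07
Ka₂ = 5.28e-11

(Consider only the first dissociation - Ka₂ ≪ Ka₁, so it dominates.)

First dissociation dominates. From Ka₁ = [H⁺][HA⁻]/[H₂A], x² + Ka₁·x − Ka₁·C = 0 with C = 0.05 M and Ka₁ = 3.83e-07. Solving: [H⁺] = (−Ka₁ + √(Ka₁² + 4·Ka₁·C)) / 2 = 1.3819e-04 M. pH = -log(1.3819e-04) = 3.86.

pH = 3.86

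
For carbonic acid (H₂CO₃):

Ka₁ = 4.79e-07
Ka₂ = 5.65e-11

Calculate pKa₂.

pKa₂ = -log(Ka₂) = -log(5.65e-11) = 10.25.

pK_{a2} = 10.25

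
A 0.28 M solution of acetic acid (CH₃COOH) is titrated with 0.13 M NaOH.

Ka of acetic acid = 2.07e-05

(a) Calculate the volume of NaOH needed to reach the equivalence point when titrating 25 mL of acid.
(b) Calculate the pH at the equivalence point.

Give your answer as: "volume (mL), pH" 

moles acid = 0.28 × 25/1000 = 0.007 mol; V_base = moles/0.13 × 1000 = 53.8 mL. At equivalence only the conjugate base is present: [A⁻] = 0.007/0.079 = 8.8780e-02 M. Kb = Kw/Ka = 4.83e-10; [OH⁻] = √(Kb × [A⁻]) = 6.5490e-06; pOH = 5.18; pH = 14 - pOH = 8.82.

V = 53.8 mL, pH = 8.82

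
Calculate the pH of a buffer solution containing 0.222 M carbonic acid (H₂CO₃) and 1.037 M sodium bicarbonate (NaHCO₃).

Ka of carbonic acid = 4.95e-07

pKa = -log(4.95e-07) = 6.31. pH = pKa + log([A⁻]/[HA]) = 6.31 + log(1.037/0.222)

pH = 6.97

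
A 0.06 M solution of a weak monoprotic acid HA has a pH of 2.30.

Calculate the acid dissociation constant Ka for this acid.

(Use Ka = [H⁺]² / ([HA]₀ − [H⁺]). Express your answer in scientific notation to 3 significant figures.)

[H⁺] = 10^(−pH) = 10^(−2.30) = 5.012e-03 M. For HA ⇌ H⁺ + A⁻, Ka = [H⁺][A⁻]/[HA] = [H⁺]² / ([HA]₀ − [H⁺]) = (5.012e-03)² / (0.06 − 5.012e-03) = 4.57e-04.

K_a = 4.57e-04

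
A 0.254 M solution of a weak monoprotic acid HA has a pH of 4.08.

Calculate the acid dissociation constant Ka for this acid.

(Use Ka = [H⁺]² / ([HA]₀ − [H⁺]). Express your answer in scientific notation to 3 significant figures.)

[H⁺] = 10^(−pH) = 10^(−4.08) = 8.318e-05 M. For HA ⇌ H⁺ + A⁻, Ka = [H⁺][A⁻]/[HA] = [H⁺]² / ([HA]₀ − [H⁺]) = (8.318e-05)² / (0.254 − 8.318e-05) = 2.72e-08.

K_a = 2.72e-08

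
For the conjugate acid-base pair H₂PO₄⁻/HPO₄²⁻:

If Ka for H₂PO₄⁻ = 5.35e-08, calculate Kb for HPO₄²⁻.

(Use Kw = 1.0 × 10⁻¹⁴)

For a conjugate pair Ka × Kb = Kw, so Kb = Kw/Ka = 1.0 × 10⁻¹⁴ / 5.35e-08 = 1.87e-07.

K_b = 1.87e-07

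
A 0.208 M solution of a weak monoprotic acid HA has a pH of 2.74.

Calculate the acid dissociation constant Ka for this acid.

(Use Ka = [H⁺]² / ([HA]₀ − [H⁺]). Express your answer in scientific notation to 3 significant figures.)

[H⁺] = 10^(−pH) = 10^(−2.74) = 1.820e-03 M. For HA ⇌ H⁺ + A⁻, Ka = [H⁺][A⁻]/[HA] = [H⁺]² / ([HA]₀ − [H⁺]) = (1.820e-03)² / (0.208 − 1.820e-03) = 1.61e-05.

K_a = 1.61e-05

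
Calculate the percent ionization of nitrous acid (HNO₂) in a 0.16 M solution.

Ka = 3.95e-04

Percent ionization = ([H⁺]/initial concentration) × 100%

Using Ka equilibrium: x² + Ka×x - Ka×C = 0. Solving: [H⁺] = 7.7548e-03. Percent = (7.7548e-03/0.16) × 100

Percent ionization = 4.85%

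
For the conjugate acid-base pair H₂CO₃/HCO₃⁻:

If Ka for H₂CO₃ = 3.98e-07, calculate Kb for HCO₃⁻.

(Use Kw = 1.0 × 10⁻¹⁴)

For a conjugate pair Ka × Kb = Kw, so Kb = Kw/Ka = 1.0 × 10⁻¹⁴ / 3.98e-07 = 2.51e-08.

K_b = 2.51e-08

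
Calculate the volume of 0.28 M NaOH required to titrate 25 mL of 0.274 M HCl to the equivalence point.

At equivalence: moles acid = moles base. moles HCl = 0.274 × 25/1000 = 0.00685 mol. V_base = moles / 0.28 × 1000 = 24.5 mL.

V_{base} = 24.5 mL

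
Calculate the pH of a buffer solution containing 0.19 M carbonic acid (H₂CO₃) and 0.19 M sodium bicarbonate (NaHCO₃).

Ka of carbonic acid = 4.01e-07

pKa = -log(4.01e-07) = 6.40. pH = pKa + log([A⁻]/[HA]) = 6.40 + log(0.19/0.19)

pH = 6.40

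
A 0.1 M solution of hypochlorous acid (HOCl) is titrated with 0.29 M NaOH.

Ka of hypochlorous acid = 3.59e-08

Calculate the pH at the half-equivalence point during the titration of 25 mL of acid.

At half-equivalence [HA] = [A⁻], so Henderson-Hasselbalch gives pH = pKa = -log(3.59e-08) = 7.44.

pH = pKa = 7.44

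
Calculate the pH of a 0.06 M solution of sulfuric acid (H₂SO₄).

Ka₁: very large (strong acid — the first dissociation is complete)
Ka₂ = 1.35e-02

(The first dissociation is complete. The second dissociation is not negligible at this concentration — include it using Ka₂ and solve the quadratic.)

First dissociation is complete: [H⁺]₀ = [HSO₄⁻]₀ = C = 0.06 M. Second dissociation HSO₄⁻ ⇌ H⁺ + SO₄²⁻: let x = [SO₄²⁻]. Ka₂ = (C + x)·x / (C − x) = 1.35e-02 → x² + (C + Ka₂)·x − Ka₂·C = 0 → x² + 0.07350·x − 8.100e-04 = 0. x = (−0.07350 + √(0.07350² + 4 × 8.100e-04)) / 2 = 9.7319e-03 M. [H⁺] = C + x = 0.06 + 9.7319e-03 = 6.9732e-02 M. pH = -log(6.9732e-02) = 1.16.

pH = 1.16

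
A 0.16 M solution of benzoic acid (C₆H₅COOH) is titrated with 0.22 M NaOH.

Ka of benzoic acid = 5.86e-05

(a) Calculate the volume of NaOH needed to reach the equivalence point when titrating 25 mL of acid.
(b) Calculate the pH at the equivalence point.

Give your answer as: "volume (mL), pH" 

moles acid = 0.16 × 25/1000 = 0.004 mol; V_base = moles/0.22 × 1000 = 18.2 mL. At equivalence only the conjugate base is present: [A⁻] = 0.004/0.043 = 9.2632e-02 M. Kb = Kw/Ka = 1.71e-10; [OH⁻] = √(Kb × [A⁻]) = 3.9759e-06; pOH = 5.40; pH = 14 - pOH = 8.60.

V = 18.2 mL, pH = 8.60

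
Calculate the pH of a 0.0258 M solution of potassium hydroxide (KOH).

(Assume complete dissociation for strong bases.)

[OH⁻] = 0.0258 M for strong base. pOH = -log[OH⁻] = 1.59, pH = 14 - pOH

pH = 12.41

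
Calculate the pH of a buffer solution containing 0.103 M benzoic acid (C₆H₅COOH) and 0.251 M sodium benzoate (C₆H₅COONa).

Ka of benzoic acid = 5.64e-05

pKa = -log(5.64e-05) = 4.25. pH = pKa + log([A⁻]/[HA]) = 4.25 + log(0.251/0.103)

pH = 4.64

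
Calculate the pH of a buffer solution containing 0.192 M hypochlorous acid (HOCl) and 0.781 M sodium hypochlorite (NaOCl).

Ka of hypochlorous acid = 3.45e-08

pKa = -log(3.45e-08) = 7.46. pH = pKa + log([A⁻]/[HA]) = 7.46 + log(0.781/0.192)

pH = 8.07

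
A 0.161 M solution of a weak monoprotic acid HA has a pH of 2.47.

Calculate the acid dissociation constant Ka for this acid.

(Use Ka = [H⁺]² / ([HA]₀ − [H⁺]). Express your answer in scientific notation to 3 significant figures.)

[H⁺] = 10^(−pH) = 10^(−2.47) = 3.388e-03 M. For HA ⇌ H⁺ + A⁻, Ka = [H⁺][A⁻]/[HA] = [H⁺]² / ([HA]₀ − [H⁺]) = (3.388e-03)² / (0.161 − 3.388e-03) = 7.28e-05.

K_a = 7.28e-05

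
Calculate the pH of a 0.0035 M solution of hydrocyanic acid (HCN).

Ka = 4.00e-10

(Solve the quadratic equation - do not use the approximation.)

x² + Ka×x - Ka×C = 0. Using quadratic formula: [H⁺] = 1.1830e-06

pH = 5.93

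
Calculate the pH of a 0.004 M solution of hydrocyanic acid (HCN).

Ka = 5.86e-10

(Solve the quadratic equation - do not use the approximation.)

x² + Ka×x - Ka×C = 0. Using quadratic formula: [H⁺] = 1.5307e-06

pH = 5.82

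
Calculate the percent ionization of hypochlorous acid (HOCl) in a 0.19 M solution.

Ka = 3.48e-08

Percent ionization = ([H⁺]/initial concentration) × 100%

Using Ka equilibrium: x² + Ka×x - Ka×C = 0. Solving: [H⁺] = 8.1297e-05. Percent = (8.1297e-05/0.19) × 100

Percent ionization = 0.0428%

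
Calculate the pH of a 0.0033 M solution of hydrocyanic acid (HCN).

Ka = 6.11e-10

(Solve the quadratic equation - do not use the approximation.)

x² + Ka×x - Ka×C = 0. Using quadratic formula: [H⁺] = 1.4197e-06

pH = 5.85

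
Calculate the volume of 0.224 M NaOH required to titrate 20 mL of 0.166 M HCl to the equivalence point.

At equivalence: moles acid = moles base. moles HCl = 0.166 × 20/1000 = 0.00332 mol. V_base = moles / 0.224 × 1000 = 14.8 mL.

V_{base} = 14.8 mL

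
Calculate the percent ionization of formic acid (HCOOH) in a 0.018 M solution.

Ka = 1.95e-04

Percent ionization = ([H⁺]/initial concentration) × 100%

Using Ka equilibrium: x² + Ka×x - Ka×C = 0. Solving: [H⁺] = 1.7785e-03. Percent = (1.7785e-03/0.018) × 100

Percent ionization = 9.88%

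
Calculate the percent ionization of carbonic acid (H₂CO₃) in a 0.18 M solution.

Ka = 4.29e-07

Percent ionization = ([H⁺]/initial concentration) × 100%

Using Ka equilibrium: x² + Ka×x - Ka×C = 0. Solving: [H⁺] = 2.7767e-04. Percent = (2.7767e-04/0.18) × 100

Percent ionization = 0.154%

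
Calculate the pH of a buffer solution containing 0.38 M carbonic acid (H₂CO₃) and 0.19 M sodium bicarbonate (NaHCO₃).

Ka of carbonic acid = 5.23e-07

pKa = -log(5.23e-07) = 6.28. pH = pKa + log([A⁻]/[HA]) = 6.28 + log(0.19/0.38)

pH = 5.98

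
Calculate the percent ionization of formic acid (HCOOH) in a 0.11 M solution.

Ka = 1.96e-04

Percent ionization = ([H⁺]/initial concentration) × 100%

Using Ka equilibrium: x² + Ka×x - Ka×C = 0. Solving: [H⁺] = 4.5463e-03. Percent = (4.5463e-03/0.11) × 100

Percent ionization = 4.13%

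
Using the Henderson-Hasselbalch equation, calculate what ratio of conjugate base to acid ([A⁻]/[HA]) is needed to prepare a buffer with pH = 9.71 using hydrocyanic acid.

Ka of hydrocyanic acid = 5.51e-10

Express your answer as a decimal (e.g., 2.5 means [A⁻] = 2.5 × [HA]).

pKa = -log(5.51e-10) = 9.2588. pH = pKa + log([A⁻]/[HA]), so log([A⁻]/[HA]) = pH − pKa = 9.71 − 9.2588 = 0.4512. [A⁻]/[HA] = 10^(0.4512) = 2.83

[A⁻]/[HA] = 2.83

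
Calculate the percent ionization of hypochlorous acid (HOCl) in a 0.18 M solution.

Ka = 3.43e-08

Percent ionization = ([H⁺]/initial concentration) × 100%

Using Ka equilibrium: x² + Ka×x - Ka×C = 0. Solving: [H⁺] = 7.8558e-05. Percent = (7.8558e-05/0.18) × 100

Percent ionization = 0.0436%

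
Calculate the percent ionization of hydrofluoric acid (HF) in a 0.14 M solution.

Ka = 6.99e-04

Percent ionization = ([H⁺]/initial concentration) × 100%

Using Ka equilibrium: x² + Ka×x - Ka×C = 0. Solving: [H⁺] = 9.5491e-03. Percent = (9.5491e-03/0.14) × 100

Percent ionization = 6.82%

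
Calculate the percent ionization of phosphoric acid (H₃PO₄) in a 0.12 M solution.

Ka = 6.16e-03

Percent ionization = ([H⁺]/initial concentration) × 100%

Using Ka equilibrium: x² + Ka×x - Ka×C = 0. Solving: [H⁺] = 2.4282e-02. Percent = (2.4282e-02/0.12) × 100

Percent ionization = 20.2%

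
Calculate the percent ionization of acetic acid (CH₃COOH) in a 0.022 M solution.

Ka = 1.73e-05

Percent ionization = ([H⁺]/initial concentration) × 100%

Using Ka equilibrium: x² + Ka×x - Ka×C = 0. Solving: [H⁺] = 6.0834e-04. Percent = (6.0834e-04/0.022) × 100

Percent ionization = 2.77%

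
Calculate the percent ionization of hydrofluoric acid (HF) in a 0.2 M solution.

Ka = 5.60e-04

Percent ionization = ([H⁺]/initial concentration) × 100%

Using Ka equilibrium: x² + Ka×x - Ka×C = 0. Solving: [H⁺] = 1.0307e-02. Percent = (1.0307e-02/0.2) × 100

Percent ionization = 5.15%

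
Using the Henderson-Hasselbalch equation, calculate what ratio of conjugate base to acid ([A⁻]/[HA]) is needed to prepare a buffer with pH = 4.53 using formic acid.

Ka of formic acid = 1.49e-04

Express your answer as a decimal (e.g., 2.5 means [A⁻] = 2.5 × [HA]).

pKa = -log(1.49e-04) = 3.8268. pH = pKa + log([A⁻]/[HA]), so log([A⁻]/[HA]) = pH − pKa = 4.53 − 3.8268 = 0.7032. [A⁻]/[HA] = 10^(0.7032) = 5.05

[A⁻]/[HA] = 5.05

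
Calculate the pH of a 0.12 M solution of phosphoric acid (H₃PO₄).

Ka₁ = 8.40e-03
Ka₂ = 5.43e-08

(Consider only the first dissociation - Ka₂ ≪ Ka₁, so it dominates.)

First dissociation dominates. From Ka₁ = [H⁺][HA⁻]/[H₂A], x² + Ka₁·x − Ka₁·C = 0 with C = 0.12 M and Ka₁ = 8.40e-03. Solving: [H⁺] = (−Ka₁ + √(Ka₁² + 4·Ka₁·C)) / 2 = 2.7826e-02 M. pH = -log(2.7826e-02) = 1.56.

pH = 1.56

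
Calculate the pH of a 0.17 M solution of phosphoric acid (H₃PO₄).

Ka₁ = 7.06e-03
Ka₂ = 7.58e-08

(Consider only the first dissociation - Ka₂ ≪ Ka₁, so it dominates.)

First dissociation dominates. From Ka₁ = [H⁺][HA⁻]/[H₂A], x² + Ka₁·x − Ka₁·C = 0 with C = 0.17 M and Ka₁ = 7.06e-03. Solving: [H⁺] = (−Ka₁ + √(Ka₁² + 4·Ka₁·C)) / 2 = 3.1293e-02 M. pH = -log(3.1293e-02) = 1.50.

pH = 1.50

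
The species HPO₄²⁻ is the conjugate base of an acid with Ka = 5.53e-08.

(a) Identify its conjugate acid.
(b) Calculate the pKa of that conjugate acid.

(a) The conjugate acid is formed by adding one H⁺ to HPO₄²⁻, giving H₂PO₄⁻. (b) pKa = -log(Ka) = -log(5.53e-08) = 7.26.

Conjugate acid: H₂PO₄⁻; pK_a = 7.26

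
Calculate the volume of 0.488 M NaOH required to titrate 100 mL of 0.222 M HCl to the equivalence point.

At equivalence: moles acid = moles base. moles HCl = 0.222 × 100/1000 = 0.0222 mol. V_base = moles / 0.488 × 1000 = 45.5 mL.

V_{base} = 45.5 mL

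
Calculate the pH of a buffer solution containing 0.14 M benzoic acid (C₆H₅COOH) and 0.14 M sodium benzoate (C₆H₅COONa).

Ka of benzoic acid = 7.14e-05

pKa = -log(7.14e-05) = 4.15. pH = pKa + log([A⁻]/[HA]) = 4.15 + log(0.14/0.14)

pH = 4.15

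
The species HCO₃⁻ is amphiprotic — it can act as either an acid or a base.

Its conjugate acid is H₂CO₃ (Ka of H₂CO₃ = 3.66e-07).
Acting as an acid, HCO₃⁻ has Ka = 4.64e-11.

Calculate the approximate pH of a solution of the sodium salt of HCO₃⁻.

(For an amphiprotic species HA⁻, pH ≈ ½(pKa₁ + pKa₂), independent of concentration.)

pKa₁ = -log(3.66e-07) = 6.44; pKa₂ = -log(4.64e-11) = 10.33. For an amphiprotic species, pH ≈ ½(pKa₁ + pKa₂) = ½(6.44 + 10.33) = 8.39.

pH = 8.39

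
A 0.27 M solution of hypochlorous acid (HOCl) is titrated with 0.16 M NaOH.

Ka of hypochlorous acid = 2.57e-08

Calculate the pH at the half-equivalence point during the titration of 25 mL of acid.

At half-equivalence [HA] = [A⁻], so Henderson-Hasselbalch gives pH = pKa = -log(2.57e-08) = 7.59.

pH = pKa = 7.59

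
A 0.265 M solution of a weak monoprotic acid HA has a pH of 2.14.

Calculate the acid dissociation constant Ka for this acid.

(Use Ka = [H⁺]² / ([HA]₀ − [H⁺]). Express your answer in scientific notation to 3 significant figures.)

[H⁺] = 10^(−pH) = 10^(−2.14) = 7.244e-03 M. For HA ⇌ H⁺ + A⁻, Ka = [H⁺][A⁻]/[HA] = [H⁺]² / ([HA]₀ − [H⁺]) = (7.244e-03)² / (0.265 − 7.244e-03) = 2.04e-04.

K_a = 2.04e-04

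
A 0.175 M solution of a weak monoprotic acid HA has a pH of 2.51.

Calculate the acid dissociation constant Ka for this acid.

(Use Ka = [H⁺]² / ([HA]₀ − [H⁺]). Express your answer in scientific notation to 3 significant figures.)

[H⁺] = 10^(−pH) = 10^(−2.51) = 3.090e-03 M. For HA ⇌ H⁺ + A⁻, Ka = [H⁺][A⁻]/[HA] = [H⁺]² / ([HA]₀ − [H⁺]) = (3.090e-03)² / (0.175 − 3.090e-03) = 5.56e-05.

K_a = 5.56e-05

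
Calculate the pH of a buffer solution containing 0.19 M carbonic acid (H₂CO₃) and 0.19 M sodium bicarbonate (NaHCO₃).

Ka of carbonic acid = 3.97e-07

pKa = -log(3.97e-07) = 6.40. pH = pKa + log([A⁻]/[HA]) = 6.40 + log(0.19/0.19)

pH = 6.40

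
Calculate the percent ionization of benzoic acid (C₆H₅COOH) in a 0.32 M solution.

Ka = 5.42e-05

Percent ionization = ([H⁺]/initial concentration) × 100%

Using Ka equilibrium: x² + Ka×x - Ka×C = 0. Solving: [H⁺] = 4.1376e-03. Percent = (4.1376e-03/0.32) × 100

Percent ionization = 1.29%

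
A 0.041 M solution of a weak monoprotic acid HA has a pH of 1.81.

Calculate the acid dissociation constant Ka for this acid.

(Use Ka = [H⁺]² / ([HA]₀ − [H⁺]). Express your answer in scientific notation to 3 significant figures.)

[H⁺] = 10^(−pH) = 10^(−1.81) = 1.549e-02 M. For HA ⇌ H⁺ + A⁻, Ka = [H⁺][A⁻]/[HA] = [H⁺]² / ([HA]₀ − [H⁺]) = (1.549e-02)² / (0.041 − 1.549e-02) = 9.40e-03.

K_a = 9.40e-03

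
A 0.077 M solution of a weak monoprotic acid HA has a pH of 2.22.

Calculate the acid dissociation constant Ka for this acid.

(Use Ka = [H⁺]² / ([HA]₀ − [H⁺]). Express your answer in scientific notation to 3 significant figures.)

[H⁺] = 10^(−pH) = 10^(−2.22) = 6.026e-03 M. For HA ⇌ H⁺ + A⁻, Ka = [H⁺][A⁻]/[HA] = [H⁺]² / ([HA]₀ − [H⁺]) = (6.026e-03)² / (0.077 − 6.026e-03) = 5.12e-04.

K_a = 5.12e-04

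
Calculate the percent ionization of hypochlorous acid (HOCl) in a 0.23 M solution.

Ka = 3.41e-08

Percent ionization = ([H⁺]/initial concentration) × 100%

Using Ka equilibrium: x² + Ka×x - Ka×C = 0. Solving: [H⁺] = 8.8544e-05. Percent = (8.8544e-05/0.23) × 100

Percent ionization = 0.0385%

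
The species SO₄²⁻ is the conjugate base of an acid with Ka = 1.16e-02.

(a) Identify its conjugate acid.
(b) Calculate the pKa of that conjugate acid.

(a) The conjugate acid is formed by adding one H⁺ to SO₄²⁻, giving HSO₄⁻. (b) pKa = -log(Ka) = -log(1.16e-02) = 1.94.

Conjugate acid: HSO₄⁻; pK_a = 1.94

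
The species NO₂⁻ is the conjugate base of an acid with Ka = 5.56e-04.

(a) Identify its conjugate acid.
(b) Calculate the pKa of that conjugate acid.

(a) The conjugate acid is formed by adding one H⁺ to NO₂⁻, giving HNO₂. (b) pKa = -log(Ka) = -log(5.56e-04) = 3.25.

Conjugate acid: HNO₂; pK_a = 3.25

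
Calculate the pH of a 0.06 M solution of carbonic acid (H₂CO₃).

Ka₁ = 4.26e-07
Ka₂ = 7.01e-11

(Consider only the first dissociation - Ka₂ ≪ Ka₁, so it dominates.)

First dissociation dominates. From Ka₁ = [H⁺][HA⁻]/[H₂A], x² + Ka₁·x − Ka₁·C = 0 with C = 0.06 M and Ka₁ = 4.26e-07. Solving: [H⁺] = (−Ka₁ + √(Ka₁² + 4·Ka₁·C)) / 2 = 1.5966e-04 M. pH = -log(1.5966e-04) = 3.80.

pH = 3.80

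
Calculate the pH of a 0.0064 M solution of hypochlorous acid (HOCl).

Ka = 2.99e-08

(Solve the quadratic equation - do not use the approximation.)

x² + Ka×x - Ka×C = 0. Using quadratic formula: [H⁺] = 1.3818e-05

pH = 4.86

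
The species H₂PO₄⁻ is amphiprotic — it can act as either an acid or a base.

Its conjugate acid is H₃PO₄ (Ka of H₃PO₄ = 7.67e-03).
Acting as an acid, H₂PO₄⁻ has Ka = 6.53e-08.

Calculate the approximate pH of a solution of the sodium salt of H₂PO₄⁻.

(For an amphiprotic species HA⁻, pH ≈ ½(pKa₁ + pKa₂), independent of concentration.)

pKa₁ = -log(7.67e-03) = 2.12; pKa₂ = -log(6.53e-08) = 7.19. For an amphiprotic species, pH ≈ ½(pKa₁ + pKa₂) = ½(2.12 + 7.19) = 4.65.

pH = 4.65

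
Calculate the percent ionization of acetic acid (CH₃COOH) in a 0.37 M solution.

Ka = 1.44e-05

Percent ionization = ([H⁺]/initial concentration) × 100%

Using Ka equilibrium: x² + Ka×x - Ka×C = 0. Solving: [H⁺] = 2.3011e-03. Percent = (2.3011e-03/0.37) × 100

Percent ionization = 0.622%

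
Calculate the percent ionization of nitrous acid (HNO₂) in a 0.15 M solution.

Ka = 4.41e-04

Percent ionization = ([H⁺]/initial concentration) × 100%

Using Ka equilibrium: x² + Ka×x - Ka×C = 0. Solving: [H⁺] = 7.9158e-03. Percent = (7.9158e-03/0.15) × 100

Percent ionization = 5.28%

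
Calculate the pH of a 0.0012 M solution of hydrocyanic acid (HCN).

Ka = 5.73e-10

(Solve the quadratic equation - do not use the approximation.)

x² + Ka×x - Ka×C = 0. Using quadratic formula: [H⁺] = 8.2893e-07

pH = 6.08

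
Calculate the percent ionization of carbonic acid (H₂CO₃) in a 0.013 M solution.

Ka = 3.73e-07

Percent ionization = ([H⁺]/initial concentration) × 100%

Using Ka equilibrium: x² + Ka×x - Ka×C = 0. Solving: [H⁺] = 6.9449e-05. Percent = (6.9449e-05/0.013) × 100

Percent ionization = 0.534%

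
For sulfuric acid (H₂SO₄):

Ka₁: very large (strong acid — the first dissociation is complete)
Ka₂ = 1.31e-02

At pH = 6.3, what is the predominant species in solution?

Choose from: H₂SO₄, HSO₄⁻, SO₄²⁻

The first dissociation is complete, so H₂SO₄ itself is never the predominant species in water; pKa₂ = -log(1.31e-02) = 1.88. For a polyprotic acid the predominant species crosses at each pKa: below pKa_n the protonated form dominates, above it the deprotonated form does. At pH = 6.3, the predominant species is SO₄²⁻.

SO₄²⁻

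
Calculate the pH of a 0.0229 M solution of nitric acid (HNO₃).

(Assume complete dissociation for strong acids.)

[H⁺] = 0.0229 M for strong acid. pH = -log[H⁺] = -log(0.0229)

pH = 1.64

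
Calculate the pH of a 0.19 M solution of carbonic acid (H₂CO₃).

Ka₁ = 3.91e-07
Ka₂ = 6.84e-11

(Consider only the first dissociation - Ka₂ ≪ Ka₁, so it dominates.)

First dissociation dominates. From Ka₁ = [H⁺][HA⁻]/[H₂A], x² + Ka₁·x − Ka₁·C = 0 with C = 0.19 M and Ka₁ = 3.91e-07. Solving: [H⁺] = (−Ka₁ + √(Ka₁² + 4·Ka₁·C)) / 2 = 2.7237e-04 M. pH = -log(2.7237e-04) = 3.56.

pH = 3.56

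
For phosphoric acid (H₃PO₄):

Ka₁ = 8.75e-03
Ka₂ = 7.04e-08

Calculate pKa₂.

pKa₂ = -log(Ka₂) = -log(7.04e-08) = 7.15.

pK_{a2} = 7.15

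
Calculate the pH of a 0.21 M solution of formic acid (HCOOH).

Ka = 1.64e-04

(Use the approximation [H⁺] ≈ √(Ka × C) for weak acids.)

[H⁺] = √(Ka × C) = √(1.64e-04 × 0.21) = 5.8686e-03. pH = -log(5.8686e-03)

pH = 2.23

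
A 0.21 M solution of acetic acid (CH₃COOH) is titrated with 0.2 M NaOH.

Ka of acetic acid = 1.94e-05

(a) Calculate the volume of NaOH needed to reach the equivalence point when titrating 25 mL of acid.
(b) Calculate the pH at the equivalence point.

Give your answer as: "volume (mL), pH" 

moles acid = 0.21 × 25/1000 = 0.00525 mol; V_base = moles/0.2 × 1000 = 26.2 mL. At equivalence only the conjugate base is present: [A⁻] = 0.00525/0.051 = 1.0244e-01 M. Kb = Kw/Ka = 5.15e-10; [OH⁻] = √(Kb × [A⁻]) = 7.2666e-06; pOH = 5.14; pH = 14 - pOH = 8.86.

V = 26.2 mL, pH = 8.86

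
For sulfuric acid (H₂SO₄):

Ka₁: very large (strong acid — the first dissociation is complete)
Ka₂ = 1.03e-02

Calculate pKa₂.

pKa₂ = -log(Ka₂) = -log(1.03e-02) = 1.99.

pK_{a2} = 1.99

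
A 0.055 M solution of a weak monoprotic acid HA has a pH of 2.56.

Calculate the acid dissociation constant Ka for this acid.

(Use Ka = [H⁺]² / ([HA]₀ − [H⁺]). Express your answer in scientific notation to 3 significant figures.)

[H⁺] = 10^(−pH) = 10^(−2.56) = 2.754e-03 M. For HA ⇌ H⁺ + A⁻, Ka = [H⁺][A⁻]/[HA] = [H⁺]² / ([HA]₀ − [H⁺]) = (2.754e-03)² / (0.055 − 2.754e-03) = 1.45e-04.

K_a = 1.45e-04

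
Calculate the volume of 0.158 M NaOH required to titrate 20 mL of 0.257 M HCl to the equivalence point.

At equivalence: moles acid = moles base. moles HCl = 0.257 × 20/1000 = 0.00514 mol. V_base = moles / 0.158 × 1000 = 32.5 mL.

V_{base} = 32.5 mL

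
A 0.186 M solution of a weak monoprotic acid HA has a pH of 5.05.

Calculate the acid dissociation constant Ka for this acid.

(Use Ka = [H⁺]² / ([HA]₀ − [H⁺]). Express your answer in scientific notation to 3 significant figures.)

[H⁺] = 10^(−pH) = 10^(−5.05) = 8.913e-06 M. For HA ⇌ H⁺ + A⁻, Ka = [H⁺][A⁻]/[HA] = [H⁺]² / ([HA]₀ − [H⁺]) = (8.913e-06)² / (0.186 − 8.913e-06) = 4.27e-10.

K_a = 4.27e-10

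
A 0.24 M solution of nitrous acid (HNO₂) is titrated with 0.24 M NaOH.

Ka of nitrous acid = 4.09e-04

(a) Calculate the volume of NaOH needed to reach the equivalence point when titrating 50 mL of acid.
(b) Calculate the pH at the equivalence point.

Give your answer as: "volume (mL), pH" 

moles acid = 0.24 × 50/1000 = 0.012 mol; V_base = moles/0.24 × 1000 = 50.0 mL. At equivalence only the conjugate base is present: [A⁻] = 0.012/0.100 = 1.2000e-01 M. Kb = Kw/Ka = 2.44e-11; [OH⁻] = √(Kb × [A⁻]) = 1.7129e-06; pOH = 5.77; pH = 14 - pOH = 8.23.

V = 50.0 mL, pH = 8.23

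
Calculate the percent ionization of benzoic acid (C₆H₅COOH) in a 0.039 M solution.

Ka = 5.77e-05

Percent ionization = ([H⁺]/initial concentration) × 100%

Using Ka equilibrium: x² + Ka×x - Ka×C = 0. Solving: [H⁺] = 1.4715e-03. Percent = (1.4715e-03/0.039) × 100

Percent ionization = 3.77%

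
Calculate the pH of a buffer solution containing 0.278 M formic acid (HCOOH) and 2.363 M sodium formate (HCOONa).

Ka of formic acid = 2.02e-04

pKa = -log(2.02e-04) = 3.69. pH = pKa + log([A⁻]/[HA]) = 3.69 + log(2.363/0.278)

pH = 4.62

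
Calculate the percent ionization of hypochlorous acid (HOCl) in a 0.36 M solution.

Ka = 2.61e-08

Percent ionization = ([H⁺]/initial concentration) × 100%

Using Ka equilibrium: x² + Ka×x - Ka×C = 0. Solving: [H⁺] = 9.6920e-05. Percent = (9.6920e-05/0.36) × 100

Percent ionization = 0.0269%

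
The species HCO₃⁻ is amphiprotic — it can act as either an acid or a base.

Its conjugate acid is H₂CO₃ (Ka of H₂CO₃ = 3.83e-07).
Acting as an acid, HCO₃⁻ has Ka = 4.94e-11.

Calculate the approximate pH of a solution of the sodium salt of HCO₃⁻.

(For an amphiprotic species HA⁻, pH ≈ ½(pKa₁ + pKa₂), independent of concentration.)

pKa₁ = -log(3.83e-07) = 6.42; pKa₂ = -log(4.94e-11) = 10.31. For an amphiprotic species, pH ≈ ½(pKa₁ + pKa₂) = ½(6.42 + 10.31) = 8.36.

pH = 8.36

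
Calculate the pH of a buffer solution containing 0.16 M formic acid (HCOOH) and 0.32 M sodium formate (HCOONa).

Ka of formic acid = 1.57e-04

pKa = -log(1.57e-04) = 3.80. pH = pKa + log([A⁻]/[HA]) = 3.80 + log(0.32/0.16)

pH = 4.11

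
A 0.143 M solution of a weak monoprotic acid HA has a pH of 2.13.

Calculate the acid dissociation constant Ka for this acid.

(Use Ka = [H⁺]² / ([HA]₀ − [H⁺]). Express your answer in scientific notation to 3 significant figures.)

[H⁺] = 10^(−pH) = 10^(−2.13) = 7.413e-03 M. For HA ⇌ H⁺ + A⁻, Ka = [H⁺][A⁻]/[HA] = [H⁺]² / ([HA]₀ − [H⁺]) = (7.413e-03)² / (0.143 − 7.413e-03) = 4.05e-04.

K_a = 4.05e-04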